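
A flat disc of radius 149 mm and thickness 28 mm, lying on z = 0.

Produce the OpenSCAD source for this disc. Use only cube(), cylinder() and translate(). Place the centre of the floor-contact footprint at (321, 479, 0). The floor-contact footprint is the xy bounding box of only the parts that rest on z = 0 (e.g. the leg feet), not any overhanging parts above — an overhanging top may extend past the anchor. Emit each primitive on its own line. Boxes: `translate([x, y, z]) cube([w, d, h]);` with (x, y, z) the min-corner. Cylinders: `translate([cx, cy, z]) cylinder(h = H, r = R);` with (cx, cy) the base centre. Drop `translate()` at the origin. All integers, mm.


translate([321, 479, 0]) cylinder(h = 28, r = 149);


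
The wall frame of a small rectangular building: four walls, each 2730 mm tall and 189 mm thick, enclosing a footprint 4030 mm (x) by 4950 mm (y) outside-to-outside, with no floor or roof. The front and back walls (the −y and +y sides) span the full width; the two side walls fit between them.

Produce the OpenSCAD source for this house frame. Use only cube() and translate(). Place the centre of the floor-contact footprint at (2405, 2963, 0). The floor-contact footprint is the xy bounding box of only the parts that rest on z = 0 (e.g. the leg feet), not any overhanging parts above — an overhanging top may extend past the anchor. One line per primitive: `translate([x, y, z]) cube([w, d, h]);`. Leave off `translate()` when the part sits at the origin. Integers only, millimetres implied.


translate([390, 488, 0]) cube([4030, 189, 2730]);
translate([390, 5249, 0]) cube([4030, 189, 2730]);
translate([390, 677, 0]) cube([189, 4572, 2730]);
translate([4231, 677, 0]) cube([189, 4572, 2730]);


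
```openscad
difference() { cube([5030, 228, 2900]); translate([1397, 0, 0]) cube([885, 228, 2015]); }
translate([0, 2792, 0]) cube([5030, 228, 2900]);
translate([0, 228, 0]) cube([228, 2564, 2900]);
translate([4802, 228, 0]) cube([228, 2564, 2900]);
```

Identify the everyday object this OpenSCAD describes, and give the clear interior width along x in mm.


A single room. The interior width is 4574 mm.

Four walls enclosing a rectangle with a door in the front wall — a room. Outside width 5030 minus two 228 mm walls gives 4574 mm.


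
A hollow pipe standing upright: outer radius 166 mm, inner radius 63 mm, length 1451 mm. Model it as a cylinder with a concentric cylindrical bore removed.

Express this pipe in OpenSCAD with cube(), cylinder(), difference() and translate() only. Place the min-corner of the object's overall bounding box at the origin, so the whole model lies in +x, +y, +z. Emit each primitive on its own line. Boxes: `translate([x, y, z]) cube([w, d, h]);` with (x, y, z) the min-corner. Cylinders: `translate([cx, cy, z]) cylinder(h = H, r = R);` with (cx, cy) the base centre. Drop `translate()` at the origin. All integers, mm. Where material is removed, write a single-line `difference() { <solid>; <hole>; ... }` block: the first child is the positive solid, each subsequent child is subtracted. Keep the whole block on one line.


difference() { translate([166, 166, 0]) cylinder(h = 1451, r = 166); translate([166, 166, 0]) cylinder(h = 1451, r = 63); }


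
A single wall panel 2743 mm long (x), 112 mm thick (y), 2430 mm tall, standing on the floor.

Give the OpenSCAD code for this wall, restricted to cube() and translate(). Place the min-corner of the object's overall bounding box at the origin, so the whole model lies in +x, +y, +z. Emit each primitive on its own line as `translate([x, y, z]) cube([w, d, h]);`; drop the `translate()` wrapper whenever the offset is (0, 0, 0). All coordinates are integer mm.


cube([2743, 112, 2430]);


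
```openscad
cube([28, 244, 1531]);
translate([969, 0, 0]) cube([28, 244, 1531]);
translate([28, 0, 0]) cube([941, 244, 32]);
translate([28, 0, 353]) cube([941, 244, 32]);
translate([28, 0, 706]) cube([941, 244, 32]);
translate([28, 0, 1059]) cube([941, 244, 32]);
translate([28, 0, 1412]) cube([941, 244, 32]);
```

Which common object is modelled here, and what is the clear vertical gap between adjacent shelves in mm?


A bookshelf. The clear shelf gap is 321 mm.

Two tall side panels with 5 horizontal boards between them — a bookshelf. The first two shelf undersides are at z = 0 and z = 353; with shelf thickness 32, the clear gap is 353 − 0 − 32 = 321 mm.


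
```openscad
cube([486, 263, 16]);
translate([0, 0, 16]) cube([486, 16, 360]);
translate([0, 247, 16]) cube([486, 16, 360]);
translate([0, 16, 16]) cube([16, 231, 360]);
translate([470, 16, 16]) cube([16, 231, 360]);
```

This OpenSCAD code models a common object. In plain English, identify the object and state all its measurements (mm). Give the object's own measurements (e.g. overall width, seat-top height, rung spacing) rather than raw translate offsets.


An open-topped rectangular box: outside dimensions 486×263×376 mm, with a uniform wall and base thickness of 16 mm. The base is a full 486×263 slab on the floor; four walls sit on top of the base. The front and back walls (the −y and +y sides) span the full width; the two side walls fit between them.


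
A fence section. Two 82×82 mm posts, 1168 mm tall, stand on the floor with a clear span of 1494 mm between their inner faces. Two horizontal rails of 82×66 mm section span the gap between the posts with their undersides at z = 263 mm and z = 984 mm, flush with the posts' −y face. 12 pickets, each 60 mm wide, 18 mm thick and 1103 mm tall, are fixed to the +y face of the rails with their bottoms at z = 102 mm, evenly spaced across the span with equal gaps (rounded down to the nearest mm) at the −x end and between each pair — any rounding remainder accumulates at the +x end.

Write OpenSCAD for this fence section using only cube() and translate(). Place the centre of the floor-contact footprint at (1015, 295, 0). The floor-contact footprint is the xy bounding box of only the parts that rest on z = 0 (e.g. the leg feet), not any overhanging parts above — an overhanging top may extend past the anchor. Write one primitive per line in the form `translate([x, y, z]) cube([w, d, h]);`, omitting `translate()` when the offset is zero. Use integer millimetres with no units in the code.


translate([186, 254, 0]) cube([82, 82, 1168]);
translate([1762, 254, 0]) cube([82, 82, 1168]);
translate([268, 254, 263]) cube([1494, 82, 66]);
translate([268, 254, 984]) cube([1494, 82, 66]);
translate([327, 336, 102]) cube([60, 18, 1103]);
translate([446, 336, 102]) cube([60, 18, 1103]);
translate([565, 336, 102]) cube([60, 18, 1103]);
translate([684, 336, 102]) cube([60, 18, 1103]);
translate([803, 336, 102]) cube([60, 18, 1103]);
translate([922, 336, 102]) cube([60, 18, 1103]);
translate([1041, 336, 102]) cube([60, 18, 1103]);
translate([1160, 336, 102]) cube([60, 18, 1103]);
translate([1279, 336, 102]) cube([60, 18, 1103]);
translate([1398, 336, 102]) cube([60, 18, 1103]);
translate([1517, 336, 102]) cube([60, 18, 1103]);
translate([1636, 336, 102]) cube([60, 18, 1103]);


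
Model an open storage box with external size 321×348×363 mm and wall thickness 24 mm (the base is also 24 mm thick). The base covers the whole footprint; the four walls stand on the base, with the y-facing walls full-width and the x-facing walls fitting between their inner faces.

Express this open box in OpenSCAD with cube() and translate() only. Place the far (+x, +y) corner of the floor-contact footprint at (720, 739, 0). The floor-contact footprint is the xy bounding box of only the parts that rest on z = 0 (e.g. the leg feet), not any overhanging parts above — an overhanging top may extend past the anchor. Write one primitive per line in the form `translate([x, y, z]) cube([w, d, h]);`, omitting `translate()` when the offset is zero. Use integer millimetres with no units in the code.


translate([399, 391, 0]) cube([321, 348, 24]);
translate([399, 391, 24]) cube([321, 24, 339]);
translate([399, 715, 24]) cube([321, 24, 339]);
translate([399, 415, 24]) cube([24, 300, 339]);
translate([696, 415, 24]) cube([24, 300, 339]);


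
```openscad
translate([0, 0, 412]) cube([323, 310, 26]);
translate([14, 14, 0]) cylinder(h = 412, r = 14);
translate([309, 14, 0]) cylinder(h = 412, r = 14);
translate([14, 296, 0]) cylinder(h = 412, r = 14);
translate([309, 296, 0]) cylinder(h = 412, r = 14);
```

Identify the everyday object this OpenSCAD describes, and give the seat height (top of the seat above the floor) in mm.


A stool. The seat height is 438 mm.

A 323×310×26 slab at z = 412 on four corner cylinders — a stool. The seat top is 412 + 26 = 438 mm.


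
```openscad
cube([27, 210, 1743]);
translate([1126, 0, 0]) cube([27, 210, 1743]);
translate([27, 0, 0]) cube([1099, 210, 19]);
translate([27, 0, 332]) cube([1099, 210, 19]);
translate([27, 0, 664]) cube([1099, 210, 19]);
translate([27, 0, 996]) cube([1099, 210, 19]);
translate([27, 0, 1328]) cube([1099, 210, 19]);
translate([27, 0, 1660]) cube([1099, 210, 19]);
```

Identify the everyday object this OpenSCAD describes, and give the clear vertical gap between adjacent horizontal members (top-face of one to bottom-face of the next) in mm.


A bookshelf. The clear shelf gap is 313 mm.

Two tall side panels with 6 horizontal boards between them — a bookshelf. The first two shelf undersides are at z = 0 and z = 332; with shelf thickness 19, the clear gap is 332 − 0 − 19 = 313 mm.


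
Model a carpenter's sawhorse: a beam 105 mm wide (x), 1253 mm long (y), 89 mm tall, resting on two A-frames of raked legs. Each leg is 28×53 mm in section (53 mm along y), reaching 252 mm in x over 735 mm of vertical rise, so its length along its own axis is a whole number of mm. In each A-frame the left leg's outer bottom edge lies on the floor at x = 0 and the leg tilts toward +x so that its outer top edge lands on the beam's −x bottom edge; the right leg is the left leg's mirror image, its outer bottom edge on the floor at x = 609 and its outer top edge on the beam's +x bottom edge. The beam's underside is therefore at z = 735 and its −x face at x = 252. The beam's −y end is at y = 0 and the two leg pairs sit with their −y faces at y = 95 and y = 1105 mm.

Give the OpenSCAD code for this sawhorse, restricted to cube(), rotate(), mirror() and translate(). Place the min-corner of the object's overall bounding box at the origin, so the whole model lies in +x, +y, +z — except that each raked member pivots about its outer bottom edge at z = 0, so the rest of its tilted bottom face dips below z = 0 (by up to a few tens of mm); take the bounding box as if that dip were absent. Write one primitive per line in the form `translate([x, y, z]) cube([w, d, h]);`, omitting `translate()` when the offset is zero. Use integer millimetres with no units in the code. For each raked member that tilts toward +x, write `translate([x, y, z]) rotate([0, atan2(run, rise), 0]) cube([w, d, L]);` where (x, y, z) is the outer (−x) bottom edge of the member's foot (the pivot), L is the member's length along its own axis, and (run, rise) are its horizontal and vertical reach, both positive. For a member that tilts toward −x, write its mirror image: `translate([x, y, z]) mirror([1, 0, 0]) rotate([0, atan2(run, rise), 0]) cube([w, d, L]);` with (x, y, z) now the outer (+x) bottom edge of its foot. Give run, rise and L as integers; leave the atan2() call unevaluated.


translate([252, 0, 735]) cube([105, 1253, 89]);
translate([0, 95, 0]) rotate([0, atan2(252, 735), 0]) cube([28, 53, 777]);
translate([609, 95, 0]) mirror([1, 0, 0]) rotate([0, atan2(252, 735), 0]) cube([28, 53, 777]);
translate([0, 1105, 0]) rotate([0, atan2(252, 735), 0]) cube([28, 53, 777]);
translate([609, 1105, 0]) mirror([1, 0, 0]) rotate([0, atan2(252, 735), 0]) cube([28, 53, 777]);


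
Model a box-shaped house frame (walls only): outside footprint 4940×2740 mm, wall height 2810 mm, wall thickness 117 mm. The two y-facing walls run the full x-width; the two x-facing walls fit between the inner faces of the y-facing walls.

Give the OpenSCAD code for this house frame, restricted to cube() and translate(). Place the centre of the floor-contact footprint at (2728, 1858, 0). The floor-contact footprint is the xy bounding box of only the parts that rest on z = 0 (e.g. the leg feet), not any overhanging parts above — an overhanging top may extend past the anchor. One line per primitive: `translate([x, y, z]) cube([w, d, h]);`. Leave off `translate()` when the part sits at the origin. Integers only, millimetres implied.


translate([258, 488, 0]) cube([4940, 117, 2810]);
translate([258, 3111, 0]) cube([4940, 117, 2810]);
translate([258, 605, 0]) cube([117, 2506, 2810]);
translate([5081, 605, 0]) cube([117, 2506, 2810]);


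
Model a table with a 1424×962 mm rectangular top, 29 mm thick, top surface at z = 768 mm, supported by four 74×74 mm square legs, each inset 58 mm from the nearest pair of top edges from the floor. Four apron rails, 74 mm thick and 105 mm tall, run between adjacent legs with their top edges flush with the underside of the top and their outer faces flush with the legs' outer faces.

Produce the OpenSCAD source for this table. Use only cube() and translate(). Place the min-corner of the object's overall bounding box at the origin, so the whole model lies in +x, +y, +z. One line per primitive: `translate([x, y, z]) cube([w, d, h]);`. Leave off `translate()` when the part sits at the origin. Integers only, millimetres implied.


translate([0, 0, 739]) cube([1424, 962, 29]);
translate([58, 58, 0]) cube([74, 74, 739]);
translate([1292, 58, 0]) cube([74, 74, 739]);
translate([58, 830, 0]) cube([74, 74, 739]);
translate([1292, 830, 0]) cube([74, 74, 739]);
translate([132, 58, 634]) cube([1160, 74, 105]);
translate([132, 830, 634]) cube([1160, 74, 105]);
translate([58, 132, 634]) cube([74, 698, 105]);
translate([1292, 132, 634]) cube([74, 698, 105]);


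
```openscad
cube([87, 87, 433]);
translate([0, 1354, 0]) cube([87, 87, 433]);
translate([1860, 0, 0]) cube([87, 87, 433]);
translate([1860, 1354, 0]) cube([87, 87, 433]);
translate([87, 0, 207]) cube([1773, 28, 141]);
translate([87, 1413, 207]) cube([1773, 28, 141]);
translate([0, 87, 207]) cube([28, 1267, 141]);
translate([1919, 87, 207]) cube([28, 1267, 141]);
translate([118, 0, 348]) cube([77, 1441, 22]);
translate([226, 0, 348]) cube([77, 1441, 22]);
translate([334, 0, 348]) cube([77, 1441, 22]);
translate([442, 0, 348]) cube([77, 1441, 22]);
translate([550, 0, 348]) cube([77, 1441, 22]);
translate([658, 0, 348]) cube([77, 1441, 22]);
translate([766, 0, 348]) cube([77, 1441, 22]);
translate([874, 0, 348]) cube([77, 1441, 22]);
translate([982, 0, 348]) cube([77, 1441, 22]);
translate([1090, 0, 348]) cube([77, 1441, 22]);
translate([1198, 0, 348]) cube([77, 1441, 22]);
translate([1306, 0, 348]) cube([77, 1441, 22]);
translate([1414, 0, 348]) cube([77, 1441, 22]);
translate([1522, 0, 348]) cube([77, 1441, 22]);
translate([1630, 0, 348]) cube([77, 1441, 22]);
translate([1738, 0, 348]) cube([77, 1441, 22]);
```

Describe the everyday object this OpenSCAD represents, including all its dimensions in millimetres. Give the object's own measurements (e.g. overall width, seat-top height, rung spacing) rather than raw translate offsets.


A bed frame 1947 mm long (x) by 1441 mm wide (y). Four 87×87 mm corner posts, 433 mm tall, at the corners of the footprint. Four rails of 28 mm thickness and 141 mm height run between adjacent posts with their undersides at z = 207 mm, their outer faces flush with the outside of the frame (the two x-running rails run between the posts' inner faces; the two y-running rails run between the posts' inner faces). 16 slats, each 77 mm wide (x) and 22 mm thick, lie across the top of the two x-running rails, running the full 1441 mm width of the frame in y; along x they sit between the end posts with a 31 mm gap after the −x posts and between neighbouring slats, leaving 45 mm before the +x posts.


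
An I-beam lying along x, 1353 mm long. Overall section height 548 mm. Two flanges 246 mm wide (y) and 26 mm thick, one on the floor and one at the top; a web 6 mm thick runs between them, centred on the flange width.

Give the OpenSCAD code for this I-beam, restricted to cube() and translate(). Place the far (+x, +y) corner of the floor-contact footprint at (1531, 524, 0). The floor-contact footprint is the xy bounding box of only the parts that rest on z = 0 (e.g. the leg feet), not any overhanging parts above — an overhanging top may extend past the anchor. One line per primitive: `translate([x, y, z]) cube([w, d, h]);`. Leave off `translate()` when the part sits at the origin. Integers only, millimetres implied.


translate([178, 278, 0]) cube([1353, 246, 26]);
translate([178, 398, 26]) cube([1353, 6, 496]);
translate([178, 278, 522]) cube([1353, 246, 26]);


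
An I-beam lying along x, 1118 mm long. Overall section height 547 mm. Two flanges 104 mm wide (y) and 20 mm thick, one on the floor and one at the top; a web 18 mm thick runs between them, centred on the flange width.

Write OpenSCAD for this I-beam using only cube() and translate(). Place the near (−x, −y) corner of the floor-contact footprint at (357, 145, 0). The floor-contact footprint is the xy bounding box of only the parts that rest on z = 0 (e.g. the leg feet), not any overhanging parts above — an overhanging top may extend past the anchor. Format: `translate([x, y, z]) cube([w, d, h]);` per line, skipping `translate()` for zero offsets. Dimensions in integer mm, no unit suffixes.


translate([357, 145, 0]) cube([1118, 104, 20]);
translate([357, 188, 20]) cube([1118, 18, 507]);
translate([357, 145, 527]) cube([1118, 104, 20]);


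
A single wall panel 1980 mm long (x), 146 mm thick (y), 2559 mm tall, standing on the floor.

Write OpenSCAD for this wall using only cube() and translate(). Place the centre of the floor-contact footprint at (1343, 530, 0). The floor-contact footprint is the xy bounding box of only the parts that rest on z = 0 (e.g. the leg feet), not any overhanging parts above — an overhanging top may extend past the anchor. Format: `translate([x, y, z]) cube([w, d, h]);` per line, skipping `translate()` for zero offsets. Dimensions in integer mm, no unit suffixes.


translate([353, 457, 0]) cube([1980, 146, 2559]);


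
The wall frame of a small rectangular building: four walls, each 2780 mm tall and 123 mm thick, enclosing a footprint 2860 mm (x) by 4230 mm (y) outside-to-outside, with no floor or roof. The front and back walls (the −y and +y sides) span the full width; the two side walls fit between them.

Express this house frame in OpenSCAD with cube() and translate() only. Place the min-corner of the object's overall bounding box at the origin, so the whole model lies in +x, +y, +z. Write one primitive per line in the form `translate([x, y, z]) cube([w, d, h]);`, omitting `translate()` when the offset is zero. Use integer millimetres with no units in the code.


cube([2860, 123, 2780]);
translate([0, 4107, 0]) cube([2860, 123, 2780]);
translate([0, 123, 0]) cube([123, 3984, 2780]);
translate([2737, 123, 0]) cube([123, 3984, 2780]);


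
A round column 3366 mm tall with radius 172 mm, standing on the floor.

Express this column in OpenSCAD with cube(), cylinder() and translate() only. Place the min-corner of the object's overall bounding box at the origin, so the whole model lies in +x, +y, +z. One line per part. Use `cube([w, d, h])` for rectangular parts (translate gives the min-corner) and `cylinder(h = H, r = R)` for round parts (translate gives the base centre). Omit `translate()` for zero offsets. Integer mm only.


translate([172, 172, 0]) cylinder(h = 3366, r = 172);


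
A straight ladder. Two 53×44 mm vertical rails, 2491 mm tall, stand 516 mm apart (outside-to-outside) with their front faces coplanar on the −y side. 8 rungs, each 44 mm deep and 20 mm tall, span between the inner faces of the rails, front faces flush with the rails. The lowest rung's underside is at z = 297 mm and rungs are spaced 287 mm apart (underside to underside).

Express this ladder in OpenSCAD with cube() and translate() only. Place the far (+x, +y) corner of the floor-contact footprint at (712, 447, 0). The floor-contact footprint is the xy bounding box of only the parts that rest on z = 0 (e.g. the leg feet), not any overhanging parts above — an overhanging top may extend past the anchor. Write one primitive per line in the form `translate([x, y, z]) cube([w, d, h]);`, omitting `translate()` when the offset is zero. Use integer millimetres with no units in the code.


translate([196, 403, 0]) cube([53, 44, 2491]);
translate([659, 403, 0]) cube([53, 44, 2491]);
translate([249, 403, 297]) cube([410, 44, 20]);
translate([249, 403, 584]) cube([410, 44, 20]);
translate([249, 403, 871]) cube([410, 44, 20]);
translate([249, 403, 1158]) cube([410, 44, 20]);
translate([249, 403, 1445]) cube([410, 44, 20]);
translate([249, 403, 1732]) cube([410, 44, 20]);
translate([249, 403, 2019]) cube([410, 44, 20]);
translate([249, 403, 2306]) cube([410, 44, 20]);


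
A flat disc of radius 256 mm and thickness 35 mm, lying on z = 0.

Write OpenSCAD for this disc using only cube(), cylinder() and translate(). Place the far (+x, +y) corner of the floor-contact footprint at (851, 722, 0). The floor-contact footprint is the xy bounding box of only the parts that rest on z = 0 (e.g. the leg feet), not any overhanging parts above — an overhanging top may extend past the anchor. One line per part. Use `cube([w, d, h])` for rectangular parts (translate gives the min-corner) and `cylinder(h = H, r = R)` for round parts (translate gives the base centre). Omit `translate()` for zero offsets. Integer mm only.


translate([595, 466, 0]) cylinder(h = 35, r = 256);


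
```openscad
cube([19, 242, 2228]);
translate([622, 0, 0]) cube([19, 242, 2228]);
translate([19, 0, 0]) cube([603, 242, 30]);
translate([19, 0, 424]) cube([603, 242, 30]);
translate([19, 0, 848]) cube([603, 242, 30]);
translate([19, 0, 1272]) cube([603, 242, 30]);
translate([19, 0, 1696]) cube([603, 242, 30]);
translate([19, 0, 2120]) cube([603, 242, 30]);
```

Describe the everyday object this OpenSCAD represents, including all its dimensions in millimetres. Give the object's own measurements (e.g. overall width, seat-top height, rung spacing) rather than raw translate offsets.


An open bookshelf. Two side panels, each 19 mm thick, 242 mm deep and 2228 mm tall, stand 641 mm apart (outside-to-outside). Between them sit 6 shelves, each 30 mm thick and 242 mm deep, spanning the full gap between the sides. The bottom shelf rests on the floor (its underside at z = 0) and the clear gap between one shelf's top and the next shelf's underside is 394 mm.


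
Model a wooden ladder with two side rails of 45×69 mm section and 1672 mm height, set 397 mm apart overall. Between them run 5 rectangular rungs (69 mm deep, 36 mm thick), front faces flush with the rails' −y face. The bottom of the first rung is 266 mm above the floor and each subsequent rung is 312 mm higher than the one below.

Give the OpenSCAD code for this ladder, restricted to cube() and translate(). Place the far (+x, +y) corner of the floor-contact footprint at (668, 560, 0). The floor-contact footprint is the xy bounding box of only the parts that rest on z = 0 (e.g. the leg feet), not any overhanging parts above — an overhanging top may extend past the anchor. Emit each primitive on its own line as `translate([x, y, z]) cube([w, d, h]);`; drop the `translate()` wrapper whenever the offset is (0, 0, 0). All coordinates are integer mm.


translate([271, 491, 0]) cube([45, 69, 1672]);
translate([623, 491, 0]) cube([45, 69, 1672]);
translate([316, 491, 266]) cube([307, 69, 36]);
translate([316, 491, 578]) cube([307, 69, 36]);
translate([316, 491, 890]) cube([307, 69, 36]);
translate([316, 491, 1202]) cube([307, 69, 36]);
translate([316, 491, 1514]) cube([307, 69, 36]);


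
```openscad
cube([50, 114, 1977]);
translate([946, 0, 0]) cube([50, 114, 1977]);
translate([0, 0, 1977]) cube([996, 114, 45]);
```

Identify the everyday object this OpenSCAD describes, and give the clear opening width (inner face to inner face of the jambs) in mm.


A door frame. The clear opening width is 896 mm.

Two 1977 mm tall posts with a header on top — a door frame. The left jamb is 50 mm wide at x = 0; the right jamb starts at x = 946. The clear opening is 946 − 50 = 896 mm.


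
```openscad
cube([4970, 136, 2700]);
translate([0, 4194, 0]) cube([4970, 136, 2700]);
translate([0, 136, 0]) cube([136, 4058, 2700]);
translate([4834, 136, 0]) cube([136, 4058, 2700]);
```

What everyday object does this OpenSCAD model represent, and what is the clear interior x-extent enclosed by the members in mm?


A house (or room) frame. The interior width is 4698 mm.

Four 2700 mm walls enclosing a rectangle with no floor or roof — a room or house frame. Outside width is 4970 mm and wall thickness is 136 mm, so the interior width is 4970 − 2 × 136 = 4698 mm.


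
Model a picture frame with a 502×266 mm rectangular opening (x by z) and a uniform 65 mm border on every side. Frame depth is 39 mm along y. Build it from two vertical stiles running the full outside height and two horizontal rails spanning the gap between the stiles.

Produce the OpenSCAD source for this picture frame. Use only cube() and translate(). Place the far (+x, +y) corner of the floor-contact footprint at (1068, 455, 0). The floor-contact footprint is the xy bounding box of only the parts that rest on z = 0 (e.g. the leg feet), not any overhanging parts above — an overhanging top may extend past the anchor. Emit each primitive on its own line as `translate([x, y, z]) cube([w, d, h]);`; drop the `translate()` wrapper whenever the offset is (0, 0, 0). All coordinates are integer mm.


translate([436, 416, 0]) cube([65, 39, 396]);
translate([1003, 416, 0]) cube([65, 39, 396]);
translate([501, 416, 0]) cube([502, 39, 65]);
translate([501, 416, 331]) cube([502, 39, 65]);


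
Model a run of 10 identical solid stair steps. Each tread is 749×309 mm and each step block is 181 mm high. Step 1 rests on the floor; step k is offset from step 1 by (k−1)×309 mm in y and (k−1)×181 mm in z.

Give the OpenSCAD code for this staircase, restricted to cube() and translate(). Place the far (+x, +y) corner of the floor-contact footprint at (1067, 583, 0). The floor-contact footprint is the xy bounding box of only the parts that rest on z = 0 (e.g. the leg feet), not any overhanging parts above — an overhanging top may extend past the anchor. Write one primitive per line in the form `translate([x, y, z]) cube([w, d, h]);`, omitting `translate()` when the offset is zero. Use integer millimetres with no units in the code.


translate([318, 274, 0]) cube([749, 309, 181]);
translate([318, 583, 181]) cube([749, 309, 181]);
translate([318, 892, 362]) cube([749, 309, 181]);
translate([318, 1201, 543]) cube([749, 309, 181]);
translate([318, 1510, 724]) cube([749, 309, 181]);
translate([318, 1819, 905]) cube([749, 309, 181]);
translate([318, 2128, 1086]) cube([749, 309, 181]);
translate([318, 2437, 1267]) cube([749, 309, 181]);
translate([318, 2746, 1448]) cube([749, 309, 181]);
translate([318, 3055, 1629]) cube([749, 309, 181]);


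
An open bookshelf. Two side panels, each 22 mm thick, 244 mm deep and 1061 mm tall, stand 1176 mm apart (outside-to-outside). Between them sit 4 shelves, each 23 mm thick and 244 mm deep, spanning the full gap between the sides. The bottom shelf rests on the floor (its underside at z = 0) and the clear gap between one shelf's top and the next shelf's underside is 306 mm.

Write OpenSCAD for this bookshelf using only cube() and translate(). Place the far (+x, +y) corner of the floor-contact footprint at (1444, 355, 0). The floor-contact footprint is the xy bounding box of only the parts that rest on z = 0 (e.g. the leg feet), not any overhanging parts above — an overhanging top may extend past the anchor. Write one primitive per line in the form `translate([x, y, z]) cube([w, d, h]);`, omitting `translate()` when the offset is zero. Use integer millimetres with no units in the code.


translate([268, 111, 0]) cube([22, 244, 1061]);
translate([1422, 111, 0]) cube([22, 244, 1061]);
translate([290, 111, 0]) cube([1132, 244, 23]);
translate([290, 111, 329]) cube([1132, 244, 23]);
translate([290, 111, 658]) cube([1132, 244, 23]);
translate([290, 111, 987]) cube([1132, 244, 23]);


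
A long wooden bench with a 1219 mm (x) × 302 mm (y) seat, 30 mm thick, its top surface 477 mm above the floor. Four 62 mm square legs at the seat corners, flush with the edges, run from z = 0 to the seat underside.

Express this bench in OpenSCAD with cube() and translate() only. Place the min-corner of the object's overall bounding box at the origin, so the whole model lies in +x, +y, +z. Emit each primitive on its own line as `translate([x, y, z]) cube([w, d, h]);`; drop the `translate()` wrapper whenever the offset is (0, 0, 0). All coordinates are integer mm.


translate([0, 0, 447]) cube([1219, 302, 30]);
cube([62, 62, 447]);
translate([0, 240, 0]) cube([62, 62, 447]);
translate([1157, 0, 0]) cube([62, 62, 447]);
translate([1157, 240, 0]) cube([62, 62, 447]);


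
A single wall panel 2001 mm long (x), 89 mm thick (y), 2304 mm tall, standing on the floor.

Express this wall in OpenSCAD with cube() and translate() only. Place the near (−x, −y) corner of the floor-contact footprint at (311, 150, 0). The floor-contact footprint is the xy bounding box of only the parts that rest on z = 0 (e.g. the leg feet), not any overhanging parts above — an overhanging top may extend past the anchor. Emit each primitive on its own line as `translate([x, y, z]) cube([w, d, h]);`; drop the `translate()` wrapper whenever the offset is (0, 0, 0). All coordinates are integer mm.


translate([311, 150, 0]) cube([2001, 89, 2304]);


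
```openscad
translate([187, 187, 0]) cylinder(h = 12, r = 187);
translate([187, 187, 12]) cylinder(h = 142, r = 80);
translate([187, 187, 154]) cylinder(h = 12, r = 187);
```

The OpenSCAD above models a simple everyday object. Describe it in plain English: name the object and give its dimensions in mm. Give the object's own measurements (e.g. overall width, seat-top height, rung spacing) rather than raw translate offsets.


A spool: two coaxial disc flanges of radius 187 mm and thickness 12 mm, joined by a core cylinder of radius 80 mm and height 142 mm. The lower flange rests on z = 0 and the three cylinders share a vertical axis.


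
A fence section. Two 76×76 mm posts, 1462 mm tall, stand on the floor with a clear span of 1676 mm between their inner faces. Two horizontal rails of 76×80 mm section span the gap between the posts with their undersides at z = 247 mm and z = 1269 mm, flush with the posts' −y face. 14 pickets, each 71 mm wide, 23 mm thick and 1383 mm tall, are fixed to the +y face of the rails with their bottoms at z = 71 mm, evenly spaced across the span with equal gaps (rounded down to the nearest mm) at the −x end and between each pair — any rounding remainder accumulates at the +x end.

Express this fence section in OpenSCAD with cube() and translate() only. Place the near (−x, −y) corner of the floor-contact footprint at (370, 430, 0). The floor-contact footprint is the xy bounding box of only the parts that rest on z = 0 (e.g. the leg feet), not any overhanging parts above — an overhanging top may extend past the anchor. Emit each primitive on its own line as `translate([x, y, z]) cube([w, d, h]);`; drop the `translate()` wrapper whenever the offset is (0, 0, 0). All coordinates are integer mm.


translate([370, 430, 0]) cube([76, 76, 1462]);
translate([2122, 430, 0]) cube([76, 76, 1462]);
translate([446, 430, 247]) cube([1676, 76, 80]);
translate([446, 430, 1269]) cube([1676, 76, 80]);
translate([491, 506, 71]) cube([71, 23, 1383]);
translate([607, 506, 71]) cube([71, 23, 1383]);
translate([723, 506, 71]) cube([71, 23, 1383]);
translate([839, 506, 71]) cube([71, 23, 1383]);
translate([955, 506, 71]) cube([71, 23, 1383]);
translate([1071, 506, 71]) cube([71, 23, 1383]);
translate([1187, 506, 71]) cube([71, 23, 1383]);
translate([1303, 506, 71]) cube([71, 23, 1383]);
translate([1419, 506, 71]) cube([71, 23, 1383]);
translate([1535, 506, 71]) cube([71, 23, 1383]);
translate([1651, 506, 71]) cube([71, 23, 1383]);
translate([1767, 506, 71]) cube([71, 23, 1383]);
translate([1883, 506, 71]) cube([71, 23, 1383]);
translate([1999, 506, 71]) cube([71, 23, 1383]);


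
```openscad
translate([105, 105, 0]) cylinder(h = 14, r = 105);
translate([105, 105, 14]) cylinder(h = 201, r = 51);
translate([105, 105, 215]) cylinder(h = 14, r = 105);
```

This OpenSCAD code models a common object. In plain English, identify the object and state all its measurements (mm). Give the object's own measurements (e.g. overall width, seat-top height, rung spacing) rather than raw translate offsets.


A spool: two coaxial disc flanges of radius 105 mm and thickness 14 mm, joined by a core cylinder of radius 51 mm and height 201 mm. The lower flange rests on z = 0 and the three cylinders share a vertical axis.


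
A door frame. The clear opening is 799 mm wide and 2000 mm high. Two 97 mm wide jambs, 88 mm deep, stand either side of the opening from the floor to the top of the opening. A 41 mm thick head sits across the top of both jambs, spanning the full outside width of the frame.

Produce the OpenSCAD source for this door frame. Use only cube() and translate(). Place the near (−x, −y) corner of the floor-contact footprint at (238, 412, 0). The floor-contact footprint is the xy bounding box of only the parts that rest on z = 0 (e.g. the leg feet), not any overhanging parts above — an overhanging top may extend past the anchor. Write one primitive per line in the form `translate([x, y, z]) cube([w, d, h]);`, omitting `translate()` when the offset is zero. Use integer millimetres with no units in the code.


translate([238, 412, 0]) cube([97, 88, 2000]);
translate([1134, 412, 0]) cube([97, 88, 2000]);
translate([238, 412, 2000]) cube([993, 88, 41]);


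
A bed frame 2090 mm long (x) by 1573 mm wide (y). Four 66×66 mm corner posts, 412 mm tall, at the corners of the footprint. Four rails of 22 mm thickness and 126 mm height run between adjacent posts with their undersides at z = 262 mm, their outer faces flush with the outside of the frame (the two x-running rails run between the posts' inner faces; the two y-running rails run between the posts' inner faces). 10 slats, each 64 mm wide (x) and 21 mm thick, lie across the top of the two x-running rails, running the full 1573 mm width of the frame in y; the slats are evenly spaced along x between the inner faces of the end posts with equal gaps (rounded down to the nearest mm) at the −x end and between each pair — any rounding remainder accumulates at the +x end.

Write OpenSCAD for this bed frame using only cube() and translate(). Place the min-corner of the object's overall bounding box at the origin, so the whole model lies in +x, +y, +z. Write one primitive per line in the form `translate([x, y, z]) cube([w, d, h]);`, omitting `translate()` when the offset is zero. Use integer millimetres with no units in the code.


// slat z = rail_z + rail_h = 262 + 126 = 388
// slat gap = ⌊(1958 − 10·64) / 11⌋ = 119
cube([66, 66, 412]);
translate([0, 1507, 0]) cube([66, 66, 412]);
translate([2024, 0, 0]) cube([66, 66, 412]);
translate([2024, 1507, 0]) cube([66, 66, 412]);
translate([66, 0, 262]) cube([1958, 22, 126]);
translate([66, 1551, 262]) cube([1958, 22, 126]);
translate([0, 66, 262]) cube([22, 1441, 126]);
translate([2068, 66, 262]) cube([22, 1441, 126]);
translate([185, 0, 388]) cube([64, 1573, 21]);
translate([368, 0, 388]) cube([64, 1573, 21]);
translate([551, 0, 388]) cube([64, 1573, 21]);
translate([734, 0, 388]) cube([64, 1573, 21]);
translate([917, 0, 388]) cube([64, 1573, 21]);
translate([1100, 0, 388]) cube([64, 1573, 21]);
translate([1283, 0, 388]) cube([64, 1573, 21]);
translate([1466, 0, 388]) cube([64, 1573, 21]);
translate([1649, 0, 388]) cube([64, 1573, 21]);
translate([1832, 0, 388]) cube([64, 1573, 21]);


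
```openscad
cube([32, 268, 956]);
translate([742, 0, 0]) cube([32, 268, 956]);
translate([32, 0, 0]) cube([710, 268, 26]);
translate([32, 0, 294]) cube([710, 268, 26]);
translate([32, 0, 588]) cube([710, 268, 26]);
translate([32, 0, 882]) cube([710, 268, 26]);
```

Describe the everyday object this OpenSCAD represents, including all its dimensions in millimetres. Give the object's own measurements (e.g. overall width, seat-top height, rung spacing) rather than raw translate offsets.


An open bookshelf. Two side panels, each 32 mm thick, 268 mm deep and 956 mm tall, stand 774 mm apart (outside-to-outside). Between them sit 4 shelves, each 26 mm thick and 268 mm deep, spanning the full gap between the sides. The bottom shelf rests on the floor (its underside at z = 0) and the clear gap between one shelf's top and the next shelf's underside is 268 mm.


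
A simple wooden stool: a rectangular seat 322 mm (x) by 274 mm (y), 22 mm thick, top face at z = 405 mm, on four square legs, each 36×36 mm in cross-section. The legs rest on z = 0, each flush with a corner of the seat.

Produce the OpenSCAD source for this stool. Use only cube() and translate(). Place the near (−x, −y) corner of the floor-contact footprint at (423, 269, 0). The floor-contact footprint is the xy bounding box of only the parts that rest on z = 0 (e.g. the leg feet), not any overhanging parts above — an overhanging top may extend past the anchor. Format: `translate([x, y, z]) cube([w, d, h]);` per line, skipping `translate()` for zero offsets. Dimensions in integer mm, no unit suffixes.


translate([423, 269, 383]) cube([322, 274, 22]);
translate([423, 269, 0]) cube([36, 36, 383]);
translate([709, 269, 0]) cube([36, 36, 383]);
translate([423, 507, 0]) cube([36, 36, 383]);
translate([709, 507, 0]) cube([36, 36, 383]);


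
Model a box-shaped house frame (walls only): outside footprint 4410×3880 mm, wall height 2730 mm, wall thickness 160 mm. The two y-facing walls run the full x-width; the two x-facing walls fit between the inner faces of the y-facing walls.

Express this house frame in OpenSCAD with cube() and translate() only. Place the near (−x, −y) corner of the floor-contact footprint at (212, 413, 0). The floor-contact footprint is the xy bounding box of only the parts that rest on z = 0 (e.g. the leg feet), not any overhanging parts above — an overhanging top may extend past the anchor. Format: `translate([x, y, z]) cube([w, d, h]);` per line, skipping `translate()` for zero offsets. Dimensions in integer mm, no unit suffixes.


translate([212, 413, 0]) cube([4410, 160, 2730]);
translate([212, 4133, 0]) cube([4410, 160, 2730]);
translate([212, 573, 0]) cube([160, 3560, 2730]);
translate([4462, 573, 0]) cube([160, 3560, 2730]);


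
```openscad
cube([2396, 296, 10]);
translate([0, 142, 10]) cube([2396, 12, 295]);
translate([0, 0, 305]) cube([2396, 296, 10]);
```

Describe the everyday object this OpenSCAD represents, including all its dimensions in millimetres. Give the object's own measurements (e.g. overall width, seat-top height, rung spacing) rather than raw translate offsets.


An I-beam lying along x, 2396 mm long. Overall section height 315 mm. Two flanges 296 mm wide (y) and 10 mm thick, one on the floor and one at the top; a web 12 mm thick runs between them, centred on the flange width.


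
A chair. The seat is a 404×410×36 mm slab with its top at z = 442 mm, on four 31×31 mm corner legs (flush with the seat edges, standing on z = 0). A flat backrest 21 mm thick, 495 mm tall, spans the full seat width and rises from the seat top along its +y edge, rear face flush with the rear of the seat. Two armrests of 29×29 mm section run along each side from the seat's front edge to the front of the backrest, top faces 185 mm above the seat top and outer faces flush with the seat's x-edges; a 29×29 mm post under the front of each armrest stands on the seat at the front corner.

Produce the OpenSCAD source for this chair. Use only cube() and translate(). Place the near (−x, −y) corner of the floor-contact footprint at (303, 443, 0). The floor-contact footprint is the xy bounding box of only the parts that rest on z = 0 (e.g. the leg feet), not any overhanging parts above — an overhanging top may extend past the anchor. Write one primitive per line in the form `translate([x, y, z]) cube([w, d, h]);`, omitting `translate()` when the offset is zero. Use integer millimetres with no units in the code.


translate([303, 443, 406]) cube([404, 410, 36]);
translate([303, 443, 0]) cube([31, 31, 406]);
translate([676, 443, 0]) cube([31, 31, 406]);
translate([303, 822, 0]) cube([31, 31, 406]);
translate([676, 822, 0]) cube([31, 31, 406]);
translate([303, 832, 442]) cube([404, 21, 495]);
translate([303, 443, 598]) cube([29, 389, 29]);
translate([678, 443, 598]) cube([29, 389, 29]);
translate([303, 443, 442]) cube([29, 29, 156]);
translate([678, 443, 442]) cube([29, 29, 156]);
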